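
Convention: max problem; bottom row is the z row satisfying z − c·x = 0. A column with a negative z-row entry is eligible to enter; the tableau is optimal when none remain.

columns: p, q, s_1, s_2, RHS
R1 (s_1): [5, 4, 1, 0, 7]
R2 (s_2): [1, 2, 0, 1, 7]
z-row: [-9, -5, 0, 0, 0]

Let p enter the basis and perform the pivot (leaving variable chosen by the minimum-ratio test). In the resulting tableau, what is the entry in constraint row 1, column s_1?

Ratio test on column p — row 1: 7/5 = 7/5; row 2: 7/1 = 7. Minimum is 7/5 at row 1 (s_1 leaves); pivot element 5.
Divide row 1 by 5; eliminate column p from the other rows.
In the new row 1, the s_1 entry is the old entry divided by the pivot: 1/5 = 1/5.

1/5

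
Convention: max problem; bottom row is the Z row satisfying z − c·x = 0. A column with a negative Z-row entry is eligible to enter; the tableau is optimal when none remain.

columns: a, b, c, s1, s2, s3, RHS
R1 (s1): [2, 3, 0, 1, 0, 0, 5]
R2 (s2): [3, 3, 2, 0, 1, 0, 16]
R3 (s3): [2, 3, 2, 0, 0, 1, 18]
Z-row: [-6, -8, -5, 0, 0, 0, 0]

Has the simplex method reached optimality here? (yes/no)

The Z-row has a negative entry -8 in column b, so it is not optimal.

no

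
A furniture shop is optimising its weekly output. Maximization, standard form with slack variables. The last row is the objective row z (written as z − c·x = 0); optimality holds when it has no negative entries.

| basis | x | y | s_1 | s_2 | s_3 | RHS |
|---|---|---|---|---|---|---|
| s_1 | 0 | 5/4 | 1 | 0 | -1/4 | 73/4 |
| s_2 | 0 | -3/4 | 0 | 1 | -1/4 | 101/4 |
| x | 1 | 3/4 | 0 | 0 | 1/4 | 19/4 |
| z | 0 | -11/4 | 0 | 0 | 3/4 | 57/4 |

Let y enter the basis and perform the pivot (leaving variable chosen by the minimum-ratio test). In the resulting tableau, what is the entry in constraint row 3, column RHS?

Ratio test on column y — row 1: (73/4)/(5/4) = 73/5; row 2: entry -3/4 ≤ 0; row 3: (19/4)/(3/4) = 19/3. Minimum is 19/3 at row 3 (x leaves); pivot element 3/4.
Divide row 3 by 3/4; eliminate column y from the other rows.
In the new row 3, the RHS entry is the old entry divided by the pivot: (19/4)/(3/4) = 19/3.

19/3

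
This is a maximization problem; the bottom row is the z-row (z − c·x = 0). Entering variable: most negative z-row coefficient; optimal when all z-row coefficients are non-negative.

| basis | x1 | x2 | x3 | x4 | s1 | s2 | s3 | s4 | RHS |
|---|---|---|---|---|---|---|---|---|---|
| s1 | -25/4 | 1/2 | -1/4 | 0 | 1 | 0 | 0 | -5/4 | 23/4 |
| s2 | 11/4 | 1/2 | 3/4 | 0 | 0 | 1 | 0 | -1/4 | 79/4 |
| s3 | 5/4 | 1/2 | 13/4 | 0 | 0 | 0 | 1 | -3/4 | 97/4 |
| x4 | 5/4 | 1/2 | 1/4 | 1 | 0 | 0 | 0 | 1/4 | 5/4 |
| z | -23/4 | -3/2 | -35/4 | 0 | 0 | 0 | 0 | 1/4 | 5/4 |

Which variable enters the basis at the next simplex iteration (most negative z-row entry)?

Negative z-row entries: x1: -23/4, x2: -3/2, x3: -35/4.
The most negative is -35/4 in column x3, so x3 enters.

x3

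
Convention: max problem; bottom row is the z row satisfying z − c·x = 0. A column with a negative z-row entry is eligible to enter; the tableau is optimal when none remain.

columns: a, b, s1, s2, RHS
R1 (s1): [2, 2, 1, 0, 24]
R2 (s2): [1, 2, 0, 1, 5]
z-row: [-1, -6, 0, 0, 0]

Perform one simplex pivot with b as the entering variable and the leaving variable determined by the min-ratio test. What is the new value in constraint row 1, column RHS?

Ratio test on column b — row 1: 24/2 = 12; row 2: 5/2 = 5/2. Minimum is 5/2 at row 2 (s2 leaves); pivot element 2.
Divide row 2 by 2; eliminate column b from the other rows.
Row 1 update in column RHS: 24 − 2·(5/2) = 19.

19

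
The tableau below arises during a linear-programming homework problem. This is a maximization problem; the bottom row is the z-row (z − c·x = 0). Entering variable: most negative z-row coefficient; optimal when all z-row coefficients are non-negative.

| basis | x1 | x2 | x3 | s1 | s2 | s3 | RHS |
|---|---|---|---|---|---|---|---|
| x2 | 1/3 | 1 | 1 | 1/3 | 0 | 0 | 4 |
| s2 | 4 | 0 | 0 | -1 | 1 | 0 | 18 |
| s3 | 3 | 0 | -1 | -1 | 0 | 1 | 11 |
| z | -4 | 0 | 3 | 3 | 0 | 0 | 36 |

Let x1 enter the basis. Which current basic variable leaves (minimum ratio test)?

Column x1 entries and ratios — x2: 4/(1/3) = 12; s2: 18/4 = 9/2; s3: 11/3 = 11/3.
Smallest ratio is 11/3 in the row of s3, so s3 leaves.

s3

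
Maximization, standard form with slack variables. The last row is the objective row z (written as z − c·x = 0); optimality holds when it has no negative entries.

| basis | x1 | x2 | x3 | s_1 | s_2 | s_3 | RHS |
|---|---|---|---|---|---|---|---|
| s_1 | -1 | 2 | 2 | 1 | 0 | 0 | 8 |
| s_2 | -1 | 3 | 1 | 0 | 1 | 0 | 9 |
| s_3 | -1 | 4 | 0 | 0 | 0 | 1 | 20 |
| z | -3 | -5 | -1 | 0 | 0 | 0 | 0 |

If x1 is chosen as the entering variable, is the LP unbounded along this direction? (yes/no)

Every constraint-row entry in column x1 is ≤ 0, so increasing x1 is unbounded.

yes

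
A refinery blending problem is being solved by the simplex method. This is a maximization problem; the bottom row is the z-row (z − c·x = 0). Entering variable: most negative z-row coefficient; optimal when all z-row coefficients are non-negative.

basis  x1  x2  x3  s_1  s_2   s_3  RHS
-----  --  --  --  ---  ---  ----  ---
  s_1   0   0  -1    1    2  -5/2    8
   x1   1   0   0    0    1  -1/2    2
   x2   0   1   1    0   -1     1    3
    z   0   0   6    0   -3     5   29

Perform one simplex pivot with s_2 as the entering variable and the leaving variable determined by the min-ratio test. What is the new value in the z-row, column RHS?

Ratio test on column s_2 — row 1: 8/2 = 4; row 2: 2/1 = 2; row 3: entry -1 ≤ 0. Minimum is 2 at row 2 (x1 leaves); pivot element 1.
Divide row 2 by 1; eliminate column s_2 from the other rows.
z-row update in column RHS: 29 − (-3)·2 = 35.

35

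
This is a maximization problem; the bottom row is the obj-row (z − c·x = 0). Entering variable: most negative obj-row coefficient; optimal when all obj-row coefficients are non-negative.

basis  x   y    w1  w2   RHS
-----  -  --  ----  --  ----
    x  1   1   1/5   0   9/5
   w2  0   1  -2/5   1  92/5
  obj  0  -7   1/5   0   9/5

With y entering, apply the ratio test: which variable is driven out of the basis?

x

Column y entries and ratios — x: (9/5)/1 = 9/5; w2: (92/5)/1 = 92/5.
Smallest ratio is 9/5 in the row of x, so x leaves.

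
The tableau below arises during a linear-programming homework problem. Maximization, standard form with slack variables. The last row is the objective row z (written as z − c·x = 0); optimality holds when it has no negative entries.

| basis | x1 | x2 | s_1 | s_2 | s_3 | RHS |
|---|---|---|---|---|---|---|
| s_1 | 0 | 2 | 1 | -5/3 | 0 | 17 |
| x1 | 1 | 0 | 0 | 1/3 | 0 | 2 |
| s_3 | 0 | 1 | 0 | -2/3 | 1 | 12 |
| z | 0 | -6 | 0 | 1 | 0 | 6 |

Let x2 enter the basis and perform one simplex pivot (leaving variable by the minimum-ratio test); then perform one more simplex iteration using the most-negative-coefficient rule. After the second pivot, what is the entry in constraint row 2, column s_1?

0

Ratio test on column x2 — row 1: 17/2 = 17/2; row 2: entry 0 ≤ 0; row 3: 12/1 = 12. Minimum is 17/2 at row 1 (s_1 leaves); pivot element 2.
Divide row 1 by 2; eliminate column x2 from the other rows.
Second iteration: most negative z-row entry is -4 in column s_2, so s_2 enters.
Ratio test on column s_2 — row 1: entry -5/6 ≤ 0; row 2: 2/(1/3) = 6; row 3: (7/2)/(1/6) = 21. Minimum is 6 at row 2 (x1 leaves); pivot element 1/3.
Divide row 2 by 1/3; eliminate column s_2 from the other rows.
After both pivots, the entry at constraint row 2, column s_1 is 0.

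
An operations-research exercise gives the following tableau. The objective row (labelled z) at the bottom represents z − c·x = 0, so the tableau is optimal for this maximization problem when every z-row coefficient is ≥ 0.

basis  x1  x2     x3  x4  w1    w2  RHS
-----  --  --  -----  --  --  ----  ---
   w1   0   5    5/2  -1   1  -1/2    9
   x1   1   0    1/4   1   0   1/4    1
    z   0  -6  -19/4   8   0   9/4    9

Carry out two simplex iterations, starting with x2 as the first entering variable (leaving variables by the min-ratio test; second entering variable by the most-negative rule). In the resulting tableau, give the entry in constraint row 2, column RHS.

Ratio test on column x2 — row 1: 9/5 = 9/5; row 2: entry 0 ≤ 0. Minimum is 9/5 at row 1 (w1 leaves); pivot element 5.
Divide row 1 by 5; eliminate column x2 from the other rows.
Second iteration: most negative z-row entry is -7/4 in column x3, so x3 enters.
Ratio test on column x3 — row 1: (9/5)/(1/2) = 18/5; row 2: 1/(1/4) = 4. Minimum is 18/5 at row 1 (x2 leaves); pivot element 1/2.
Divide row 1 by 1/2; eliminate column x3 from the other rows.
After both pivots, the entry at constraint row 2, column RHS is 1/10.

1/10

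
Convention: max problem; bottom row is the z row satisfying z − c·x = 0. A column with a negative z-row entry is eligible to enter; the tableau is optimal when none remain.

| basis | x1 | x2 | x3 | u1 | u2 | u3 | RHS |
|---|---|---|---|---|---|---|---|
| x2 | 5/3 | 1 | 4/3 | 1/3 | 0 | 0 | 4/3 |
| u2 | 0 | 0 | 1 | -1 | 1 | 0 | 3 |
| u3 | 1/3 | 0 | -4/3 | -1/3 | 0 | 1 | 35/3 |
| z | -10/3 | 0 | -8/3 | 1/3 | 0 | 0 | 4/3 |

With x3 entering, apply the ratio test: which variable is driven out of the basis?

Column x3 entries and ratios — x2: (4/3)/(4/3) = 1; u2: 3/1 = 3; u3: -4/3 ≤ 0, skip.
Smallest ratio is 1 in the row of x2, so x2 leaves.

x2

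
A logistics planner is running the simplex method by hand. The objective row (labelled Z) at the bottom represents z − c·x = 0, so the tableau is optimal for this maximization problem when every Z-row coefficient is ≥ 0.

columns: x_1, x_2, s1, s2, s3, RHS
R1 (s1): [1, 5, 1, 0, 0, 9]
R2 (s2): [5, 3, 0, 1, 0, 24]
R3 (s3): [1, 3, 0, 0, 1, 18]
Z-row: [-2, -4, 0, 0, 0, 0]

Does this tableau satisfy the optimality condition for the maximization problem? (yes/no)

no

The Z-row has a negative entry -4 in column x_2, so it is not optimal.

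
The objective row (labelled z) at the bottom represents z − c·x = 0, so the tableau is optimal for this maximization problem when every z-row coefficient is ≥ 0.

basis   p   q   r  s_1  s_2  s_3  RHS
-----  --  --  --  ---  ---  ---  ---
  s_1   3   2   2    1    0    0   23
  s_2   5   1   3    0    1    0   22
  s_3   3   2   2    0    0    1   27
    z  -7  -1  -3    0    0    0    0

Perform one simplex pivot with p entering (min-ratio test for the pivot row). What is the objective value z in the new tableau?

Ratio test on column p — row 1: 23/3 = 23/3; row 2: 22/5 = 22/5; row 3: 27/3 = 9. Minimum is 22/5 at row 2 (s_2 leaves); pivot element 5.
Pivot on row 2; the z-row RHS becomes 0 − (-7)·(22/5) = 154/5.

154/5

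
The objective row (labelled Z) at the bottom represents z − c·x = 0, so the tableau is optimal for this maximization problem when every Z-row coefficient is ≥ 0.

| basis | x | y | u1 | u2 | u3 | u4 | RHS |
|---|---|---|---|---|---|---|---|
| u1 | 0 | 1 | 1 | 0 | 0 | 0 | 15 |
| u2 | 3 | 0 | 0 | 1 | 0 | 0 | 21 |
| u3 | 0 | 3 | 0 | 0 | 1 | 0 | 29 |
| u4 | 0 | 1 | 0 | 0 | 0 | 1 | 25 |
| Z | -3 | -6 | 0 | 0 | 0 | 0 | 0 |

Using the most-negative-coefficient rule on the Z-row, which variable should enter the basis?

Negative Z-row entries: x: -3, y: -6.
The most negative is -6 in column y, so y enters.

y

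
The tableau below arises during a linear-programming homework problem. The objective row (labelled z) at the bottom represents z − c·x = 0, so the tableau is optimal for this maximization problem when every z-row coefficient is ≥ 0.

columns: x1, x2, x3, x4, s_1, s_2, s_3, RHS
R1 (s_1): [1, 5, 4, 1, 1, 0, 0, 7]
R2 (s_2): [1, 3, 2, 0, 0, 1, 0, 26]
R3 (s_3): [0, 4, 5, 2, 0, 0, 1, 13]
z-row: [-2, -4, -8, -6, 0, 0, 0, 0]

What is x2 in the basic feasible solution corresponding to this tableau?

x2 is not in the basis, so in the current basic feasible solution x2 = 0.

0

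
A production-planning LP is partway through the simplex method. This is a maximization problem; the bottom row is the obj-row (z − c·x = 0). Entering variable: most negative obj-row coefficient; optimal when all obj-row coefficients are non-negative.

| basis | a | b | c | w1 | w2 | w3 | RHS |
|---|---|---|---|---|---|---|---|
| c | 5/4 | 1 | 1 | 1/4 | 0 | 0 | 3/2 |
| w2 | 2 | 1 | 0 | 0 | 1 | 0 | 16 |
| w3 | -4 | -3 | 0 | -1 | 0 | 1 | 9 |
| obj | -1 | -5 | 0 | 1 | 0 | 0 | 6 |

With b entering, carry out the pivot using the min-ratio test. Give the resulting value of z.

27/2

Ratio test on column b — row 1: (3/2)/1 = 3/2; row 2: 16/1 = 16; row 3: entry -3 ≤ 0. Minimum is 3/2 at row 1 (c leaves); pivot element 1.
Pivot on row 1; the obj-row RHS becomes 6 − (-5)·(3/2) = 27/2.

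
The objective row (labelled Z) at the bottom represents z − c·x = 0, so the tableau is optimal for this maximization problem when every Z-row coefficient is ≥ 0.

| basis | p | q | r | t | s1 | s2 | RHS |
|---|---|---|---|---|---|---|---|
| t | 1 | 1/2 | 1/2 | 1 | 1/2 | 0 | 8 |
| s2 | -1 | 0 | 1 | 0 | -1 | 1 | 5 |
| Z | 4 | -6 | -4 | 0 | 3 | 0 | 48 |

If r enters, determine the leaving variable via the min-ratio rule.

Column r entries and ratios — t: 8/(1/2) = 16; s2: 5/1 = 5.
Smallest ratio is 5 in the row of s2, so s2 leaves.

s2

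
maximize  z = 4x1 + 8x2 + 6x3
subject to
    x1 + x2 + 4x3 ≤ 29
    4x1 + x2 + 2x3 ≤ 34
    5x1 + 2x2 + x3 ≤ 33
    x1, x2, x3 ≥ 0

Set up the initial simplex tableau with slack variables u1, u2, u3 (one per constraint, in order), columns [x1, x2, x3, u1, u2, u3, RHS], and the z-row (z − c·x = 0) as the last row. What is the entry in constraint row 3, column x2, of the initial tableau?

Constraint 3 has coefficient 2 on x2.

2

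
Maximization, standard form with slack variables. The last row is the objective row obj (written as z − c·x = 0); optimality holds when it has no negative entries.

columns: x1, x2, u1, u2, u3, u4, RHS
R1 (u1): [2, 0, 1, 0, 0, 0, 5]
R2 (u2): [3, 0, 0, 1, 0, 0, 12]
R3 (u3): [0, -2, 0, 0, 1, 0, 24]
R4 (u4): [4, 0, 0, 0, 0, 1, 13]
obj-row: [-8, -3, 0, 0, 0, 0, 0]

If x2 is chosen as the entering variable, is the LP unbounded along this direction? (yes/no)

Every constraint-row entry in column x2 is ≤ 0, so increasing x2 is unbounded.

yes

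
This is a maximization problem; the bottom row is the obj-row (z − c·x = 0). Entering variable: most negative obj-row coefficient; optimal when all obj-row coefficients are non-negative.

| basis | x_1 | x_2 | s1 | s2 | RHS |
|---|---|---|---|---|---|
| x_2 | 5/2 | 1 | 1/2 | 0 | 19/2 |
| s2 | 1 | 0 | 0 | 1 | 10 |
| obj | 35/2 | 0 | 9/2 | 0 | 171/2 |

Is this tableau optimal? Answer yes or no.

yes

Every obj-row coefficient is ≥ 0, so the tableau is optimal.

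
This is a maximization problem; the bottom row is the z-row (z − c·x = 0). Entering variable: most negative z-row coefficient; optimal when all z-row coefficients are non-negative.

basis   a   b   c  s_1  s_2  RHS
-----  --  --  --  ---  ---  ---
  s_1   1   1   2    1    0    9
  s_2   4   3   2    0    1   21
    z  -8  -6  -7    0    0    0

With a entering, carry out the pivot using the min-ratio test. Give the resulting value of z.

Ratio test on column a — row 1: 9/1 = 9; row 2: 21/4 = 21/4. Minimum is 21/4 at row 2 (s_2 leaves); pivot element 4.
Pivot on row 2; the z-row RHS becomes 0 − (-8)·(21/4) = 42.

42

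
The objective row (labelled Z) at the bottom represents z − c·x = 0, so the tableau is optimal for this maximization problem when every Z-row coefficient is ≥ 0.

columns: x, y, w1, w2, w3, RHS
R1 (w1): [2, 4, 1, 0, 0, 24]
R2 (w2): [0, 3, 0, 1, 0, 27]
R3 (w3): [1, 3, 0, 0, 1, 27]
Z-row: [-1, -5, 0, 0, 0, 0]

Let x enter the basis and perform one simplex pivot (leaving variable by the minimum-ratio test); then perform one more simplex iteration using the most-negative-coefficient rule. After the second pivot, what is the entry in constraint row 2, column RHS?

9

Ratio test on column x — row 1: 24/2 = 12; row 2: entry 0 ≤ 0; row 3: 27/1 = 27. Minimum is 12 at row 1 (w1 leaves); pivot element 2.
Divide row 1 by 2; eliminate column x from the other rows.
Second iteration: most negative Z-row entry is -3 in column y, so y enters.
Ratio test on column y — row 1: 12/2 = 6; row 2: 27/3 = 9; row 3: 15/1 = 15. Minimum is 6 at row 1 (x leaves); pivot element 2.
Divide row 1 by 2; eliminate column y from the other rows.
After both pivots, the entry at constraint row 2, column RHS is 9.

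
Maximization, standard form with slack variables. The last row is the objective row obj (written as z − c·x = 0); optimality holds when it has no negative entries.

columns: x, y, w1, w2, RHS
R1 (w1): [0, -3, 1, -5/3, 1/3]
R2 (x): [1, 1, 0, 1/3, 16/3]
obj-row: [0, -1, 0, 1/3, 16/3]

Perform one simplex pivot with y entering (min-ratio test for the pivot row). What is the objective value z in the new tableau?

Ratio test on column y — row 1: entry -3 ≤ 0; row 2: (16/3)/1 = 16/3. Minimum is 16/3 at row 2 (x leaves); pivot element 1.
Pivot on row 2; the obj-row RHS becomes 16/3 − (-1)·(16/3) = 32/3.

32/3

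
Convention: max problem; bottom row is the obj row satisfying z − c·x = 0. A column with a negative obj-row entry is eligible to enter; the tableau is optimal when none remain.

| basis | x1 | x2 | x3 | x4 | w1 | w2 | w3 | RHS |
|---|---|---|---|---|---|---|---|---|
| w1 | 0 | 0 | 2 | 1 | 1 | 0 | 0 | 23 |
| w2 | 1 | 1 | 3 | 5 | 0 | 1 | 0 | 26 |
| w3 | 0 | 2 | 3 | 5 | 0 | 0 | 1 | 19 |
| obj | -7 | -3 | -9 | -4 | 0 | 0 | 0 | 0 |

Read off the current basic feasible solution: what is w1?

w1 is basic (row 1); its value is the RHS of that row, 23.

23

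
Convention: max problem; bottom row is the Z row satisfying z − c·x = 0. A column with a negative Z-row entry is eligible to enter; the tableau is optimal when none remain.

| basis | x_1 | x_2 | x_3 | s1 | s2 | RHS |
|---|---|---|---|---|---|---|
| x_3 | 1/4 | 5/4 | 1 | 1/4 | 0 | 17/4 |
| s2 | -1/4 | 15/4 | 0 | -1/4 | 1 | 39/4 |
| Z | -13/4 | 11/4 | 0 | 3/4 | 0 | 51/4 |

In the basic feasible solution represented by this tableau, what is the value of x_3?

x_3 is basic (row 1); its value is the RHS of that row, 17/4.

17/4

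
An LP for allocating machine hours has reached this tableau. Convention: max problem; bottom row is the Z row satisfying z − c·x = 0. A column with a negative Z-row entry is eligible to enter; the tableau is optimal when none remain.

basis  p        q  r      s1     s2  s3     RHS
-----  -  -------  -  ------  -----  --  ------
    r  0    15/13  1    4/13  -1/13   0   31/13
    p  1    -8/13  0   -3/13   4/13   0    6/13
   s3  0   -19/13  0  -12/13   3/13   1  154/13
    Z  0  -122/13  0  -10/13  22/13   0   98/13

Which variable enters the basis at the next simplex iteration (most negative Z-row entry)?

q

Negative Z-row entries: q: -122/13, s1: -10/13.
The most negative is -122/13 in column q, so q enters.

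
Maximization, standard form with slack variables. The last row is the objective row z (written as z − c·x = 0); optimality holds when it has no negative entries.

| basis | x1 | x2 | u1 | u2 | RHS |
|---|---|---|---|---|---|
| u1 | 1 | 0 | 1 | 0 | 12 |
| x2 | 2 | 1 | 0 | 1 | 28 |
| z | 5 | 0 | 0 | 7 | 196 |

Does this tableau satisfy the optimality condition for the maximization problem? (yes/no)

Every z-row coefficient is ≥ 0, so the tableau is optimal.

yes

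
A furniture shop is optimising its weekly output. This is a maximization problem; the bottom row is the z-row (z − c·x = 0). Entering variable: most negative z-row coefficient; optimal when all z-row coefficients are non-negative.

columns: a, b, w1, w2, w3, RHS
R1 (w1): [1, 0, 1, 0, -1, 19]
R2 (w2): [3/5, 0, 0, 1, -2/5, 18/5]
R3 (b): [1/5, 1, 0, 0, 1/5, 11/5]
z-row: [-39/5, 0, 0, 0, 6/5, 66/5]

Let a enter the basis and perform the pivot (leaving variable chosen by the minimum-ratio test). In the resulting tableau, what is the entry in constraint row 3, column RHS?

Ratio test on column a — row 1: 19/1 = 19; row 2: (18/5)/(3/5) = 6; row 3: (11/5)/(1/5) = 11. Minimum is 6 at row 2 (w2 leaves); pivot element 3/5.
Divide row 2 by 3/5; eliminate column a from the other rows.
Row 3 update in column RHS: 11/5 − (1/5)·6 = 1.

1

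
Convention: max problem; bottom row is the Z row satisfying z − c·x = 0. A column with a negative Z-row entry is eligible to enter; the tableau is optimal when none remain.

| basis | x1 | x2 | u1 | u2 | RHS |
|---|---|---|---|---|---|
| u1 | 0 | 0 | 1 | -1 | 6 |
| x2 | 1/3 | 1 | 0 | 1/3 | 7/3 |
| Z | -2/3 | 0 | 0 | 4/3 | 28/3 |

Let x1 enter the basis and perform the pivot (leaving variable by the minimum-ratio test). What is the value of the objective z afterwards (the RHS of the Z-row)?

Ratio test on column x1 — row 1: entry 0 ≤ 0; row 2: (7/3)/(1/3) = 7. Minimum is 7 at row 2 (x2 leaves); pivot element 1/3.
Pivot on row 2; the Z-row RHS becomes 28/3 − (-2/3)·7 = 14.

14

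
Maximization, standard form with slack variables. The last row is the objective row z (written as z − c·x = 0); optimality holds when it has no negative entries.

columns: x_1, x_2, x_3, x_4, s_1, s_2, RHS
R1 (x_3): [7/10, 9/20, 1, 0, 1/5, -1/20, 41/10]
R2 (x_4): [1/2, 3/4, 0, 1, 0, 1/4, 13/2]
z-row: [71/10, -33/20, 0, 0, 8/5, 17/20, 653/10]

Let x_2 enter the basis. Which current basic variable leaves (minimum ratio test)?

x_4

Column x_2 entries and ratios — x_3: (41/10)/(9/20) = 82/9; x_4: (13/2)/(3/4) = 26/3.
Smallest ratio is 26/3 in the row of x_4, so x_4 leaves.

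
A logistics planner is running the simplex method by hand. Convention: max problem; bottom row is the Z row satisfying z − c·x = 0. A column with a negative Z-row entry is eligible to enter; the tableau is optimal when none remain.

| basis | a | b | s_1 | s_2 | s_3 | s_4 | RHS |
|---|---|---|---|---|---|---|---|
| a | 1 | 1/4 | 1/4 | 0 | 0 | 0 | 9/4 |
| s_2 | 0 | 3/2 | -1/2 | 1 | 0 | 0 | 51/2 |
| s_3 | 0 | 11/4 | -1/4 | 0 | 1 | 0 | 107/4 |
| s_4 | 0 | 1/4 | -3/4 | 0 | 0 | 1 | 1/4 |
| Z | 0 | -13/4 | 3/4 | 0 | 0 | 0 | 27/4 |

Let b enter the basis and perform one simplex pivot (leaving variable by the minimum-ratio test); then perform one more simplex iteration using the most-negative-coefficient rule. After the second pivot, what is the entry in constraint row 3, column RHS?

8

Ratio test on column b — row 1: (9/4)/(1/4) = 9; row 2: (51/2)/(3/2) = 17; row 3: (107/4)/(11/4) = 107/11; row 4: (1/4)/(1/4) = 1. Minimum is 1 at row 4 (s_4 leaves); pivot element 1/4.
Divide row 4 by 1/4; eliminate column b from the other rows.
Second iteration: most negative Z-row entry is -9 in column s_1, so s_1 enters.
Ratio test on column s_1 — row 1: 2/1 = 2; row 2: 24/4 = 6; row 3: 24/8 = 3; row 4: entry -3 ≤ 0. Minimum is 2 at row 1 (a leaves); pivot element 1.
Divide row 1 by 1; eliminate column s_1 from the other rows.
After both pivots, the entry at constraint row 3, column RHS is 8.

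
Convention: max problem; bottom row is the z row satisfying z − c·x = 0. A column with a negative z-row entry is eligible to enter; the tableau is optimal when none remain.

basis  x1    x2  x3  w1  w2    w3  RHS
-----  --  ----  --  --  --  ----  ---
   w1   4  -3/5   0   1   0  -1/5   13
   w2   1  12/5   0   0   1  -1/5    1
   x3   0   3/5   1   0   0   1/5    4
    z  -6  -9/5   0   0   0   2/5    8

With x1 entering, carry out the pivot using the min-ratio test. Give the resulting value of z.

14

Ratio test on column x1 — row 1: 13/4 = 13/4; row 2: 1/1 = 1; row 3: entry 0 ≤ 0. Minimum is 1 at row 2 (w2 leaves); pivot element 1.
Pivot on row 2; the z-row RHS becomes 8 − (-6)·1 = 14.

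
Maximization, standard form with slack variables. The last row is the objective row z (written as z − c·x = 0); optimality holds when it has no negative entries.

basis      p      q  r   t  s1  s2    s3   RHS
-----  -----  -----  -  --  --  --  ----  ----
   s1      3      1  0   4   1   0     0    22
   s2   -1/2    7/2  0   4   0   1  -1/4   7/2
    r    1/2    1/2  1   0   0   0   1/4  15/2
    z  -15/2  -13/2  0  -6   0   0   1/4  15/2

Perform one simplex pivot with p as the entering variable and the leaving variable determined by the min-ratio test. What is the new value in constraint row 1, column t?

Ratio test on column p — row 1: 22/3 = 22/3; row 2: entry -1/2 ≤ 0; row 3: (15/2)/(1/2) = 15. Minimum is 22/3 at row 1 (s1 leaves); pivot element 3.
Divide row 1 by 3; eliminate column p from the other rows.
In the new row 1, the t entry is the old entry divided by the pivot: 4/3 = 4/3.

4/3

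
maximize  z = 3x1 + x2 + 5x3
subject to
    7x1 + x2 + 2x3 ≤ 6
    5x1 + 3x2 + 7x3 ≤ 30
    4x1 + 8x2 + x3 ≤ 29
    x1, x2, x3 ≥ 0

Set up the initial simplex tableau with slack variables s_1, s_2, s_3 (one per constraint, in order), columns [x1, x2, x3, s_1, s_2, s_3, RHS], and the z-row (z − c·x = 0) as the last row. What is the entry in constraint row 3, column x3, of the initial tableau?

1

Constraint 3 has coefficient 1 on x3.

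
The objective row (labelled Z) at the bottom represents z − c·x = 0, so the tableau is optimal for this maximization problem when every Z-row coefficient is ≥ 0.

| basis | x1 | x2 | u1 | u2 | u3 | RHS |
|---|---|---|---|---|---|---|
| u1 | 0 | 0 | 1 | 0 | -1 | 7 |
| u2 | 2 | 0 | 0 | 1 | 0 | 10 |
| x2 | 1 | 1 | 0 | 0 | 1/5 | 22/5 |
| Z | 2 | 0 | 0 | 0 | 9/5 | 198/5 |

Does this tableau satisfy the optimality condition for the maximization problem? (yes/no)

yes

Every Z-row coefficient is ≥ 0, so the tableau is optimal.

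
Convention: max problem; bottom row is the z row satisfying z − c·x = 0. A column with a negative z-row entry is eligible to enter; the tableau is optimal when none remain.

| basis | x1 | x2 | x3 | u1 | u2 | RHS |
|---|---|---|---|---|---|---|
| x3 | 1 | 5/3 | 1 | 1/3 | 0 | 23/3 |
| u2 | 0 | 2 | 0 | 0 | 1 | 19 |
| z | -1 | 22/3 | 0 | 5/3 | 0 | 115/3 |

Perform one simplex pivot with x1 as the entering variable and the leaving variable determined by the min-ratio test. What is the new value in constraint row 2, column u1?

Ratio test on column x1 — row 1: (23/3)/1 = 23/3; row 2: entry 0 ≤ 0. Minimum is 23/3 at row 1 (x3 leaves); pivot element 1.
Divide row 1 by 1; eliminate column x1 from the other rows.
Row 2 update in column u1: 0 − 0·(1/3) = 0.

0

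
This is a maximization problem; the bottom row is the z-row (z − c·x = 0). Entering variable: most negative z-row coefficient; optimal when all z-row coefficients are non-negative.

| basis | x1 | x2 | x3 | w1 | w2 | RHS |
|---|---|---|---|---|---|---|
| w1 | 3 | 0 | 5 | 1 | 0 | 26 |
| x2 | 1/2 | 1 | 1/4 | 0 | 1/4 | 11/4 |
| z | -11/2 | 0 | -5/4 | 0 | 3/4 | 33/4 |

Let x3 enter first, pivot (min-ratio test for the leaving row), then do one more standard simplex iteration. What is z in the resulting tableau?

Ratio test on column x3 — row 1: 26/5 = 26/5; row 2: (11/4)/(1/4) = 11. Minimum is 26/5 at row 1 (w1 leaves); pivot element 5.
Pivot on row 1; the z-row RHS becomes 33/4 − (-5/4)·(26/5) = 59/4.
Next entering variable (most negative z-row entry -19/4): x1.
Ratio test on column x1 — row 1: (26/5)/(3/5) = 26/3; row 2: (29/20)/(7/20) = 29/7. Minimum is 29/7 at row 2 (x2 leaves); pivot element 7/20.
After the second pivot the z-row RHS is 59/4 − (-19/4)·(29/7) = 241/7.

241/7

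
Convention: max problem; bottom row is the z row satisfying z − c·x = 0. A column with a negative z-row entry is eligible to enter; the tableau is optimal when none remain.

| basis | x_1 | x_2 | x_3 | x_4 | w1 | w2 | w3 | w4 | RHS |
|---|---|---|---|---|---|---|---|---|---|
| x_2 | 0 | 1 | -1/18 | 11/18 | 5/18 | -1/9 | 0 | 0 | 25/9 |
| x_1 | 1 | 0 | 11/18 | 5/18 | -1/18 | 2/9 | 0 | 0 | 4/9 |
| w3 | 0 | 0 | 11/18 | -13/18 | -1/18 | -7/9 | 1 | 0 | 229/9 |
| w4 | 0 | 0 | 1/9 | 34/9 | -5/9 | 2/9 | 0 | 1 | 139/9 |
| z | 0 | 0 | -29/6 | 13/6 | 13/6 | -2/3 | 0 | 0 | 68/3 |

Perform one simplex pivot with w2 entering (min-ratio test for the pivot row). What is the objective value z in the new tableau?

Ratio test on column w2 — row 1: entry -1/9 ≤ 0; row 2: (4/9)/(2/9) = 2; row 3: entry -7/9 ≤ 0; row 4: (139/9)/(2/9) = 139/2. Minimum is 2 at row 2 (x_1 leaves); pivot element 2/9.
Pivot on row 2; the z-row RHS becomes 68/3 − (-2/3)·2 = 24.

24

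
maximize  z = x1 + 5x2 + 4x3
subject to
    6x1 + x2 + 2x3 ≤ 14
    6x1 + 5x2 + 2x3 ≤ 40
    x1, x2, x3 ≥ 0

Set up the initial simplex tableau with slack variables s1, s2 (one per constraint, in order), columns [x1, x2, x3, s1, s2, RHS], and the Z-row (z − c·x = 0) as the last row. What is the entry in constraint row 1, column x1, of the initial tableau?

Constraint 1 has coefficient 6 on x1.

6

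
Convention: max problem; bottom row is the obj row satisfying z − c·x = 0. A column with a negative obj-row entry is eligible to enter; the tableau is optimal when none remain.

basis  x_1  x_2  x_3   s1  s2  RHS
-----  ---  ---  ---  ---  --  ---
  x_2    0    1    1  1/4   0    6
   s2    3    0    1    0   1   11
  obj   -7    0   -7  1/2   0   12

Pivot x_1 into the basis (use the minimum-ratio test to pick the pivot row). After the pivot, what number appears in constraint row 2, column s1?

Ratio test on column x_1 — row 1: entry 0 ≤ 0; row 2: 11/3 = 11/3. Minimum is 11/3 at row 2 (s2 leaves); pivot element 3.
Divide row 2 by 3; eliminate column x_1 from the other rows.
In the new row 2, the s1 entry is the old entry divided by the pivot: 0/3 = 0.

0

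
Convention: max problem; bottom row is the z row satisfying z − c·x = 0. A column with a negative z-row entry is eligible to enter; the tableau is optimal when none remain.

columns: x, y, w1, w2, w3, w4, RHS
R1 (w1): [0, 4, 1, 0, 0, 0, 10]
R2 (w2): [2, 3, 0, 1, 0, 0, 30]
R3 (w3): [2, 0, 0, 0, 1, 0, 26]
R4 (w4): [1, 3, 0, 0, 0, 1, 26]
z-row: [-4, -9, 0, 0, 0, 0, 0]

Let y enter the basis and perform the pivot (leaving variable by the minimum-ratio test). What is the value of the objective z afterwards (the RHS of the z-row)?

45/2

Ratio test on column y — row 1: 10/4 = 5/2; row 2: 30/3 = 10; row 3: entry 0 ≤ 0; row 4: 26/3 = 26/3. Minimum is 5/2 at row 1 (w1 leaves); pivot element 4.
Pivot on row 1; the z-row RHS becomes 0 − (-9)·(5/2) = 45/2.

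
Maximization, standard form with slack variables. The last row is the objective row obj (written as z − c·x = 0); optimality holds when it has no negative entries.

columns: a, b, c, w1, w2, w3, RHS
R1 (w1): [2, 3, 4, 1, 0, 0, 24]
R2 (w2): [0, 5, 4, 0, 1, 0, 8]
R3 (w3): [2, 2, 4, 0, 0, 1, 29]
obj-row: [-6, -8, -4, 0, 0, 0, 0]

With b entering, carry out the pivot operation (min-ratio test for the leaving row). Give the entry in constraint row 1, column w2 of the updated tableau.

-3/5

Ratio test on column b — row 1: 24/3 = 8; row 2: 8/5 = 8/5; row 3: 29/2 = 29/2. Minimum is 8/5 at row 2 (w2 leaves); pivot element 5.
Divide row 2 by 5; eliminate column b from the other rows.
Row 1 update in column w2: 0 − 3·(1/5) = -3/5.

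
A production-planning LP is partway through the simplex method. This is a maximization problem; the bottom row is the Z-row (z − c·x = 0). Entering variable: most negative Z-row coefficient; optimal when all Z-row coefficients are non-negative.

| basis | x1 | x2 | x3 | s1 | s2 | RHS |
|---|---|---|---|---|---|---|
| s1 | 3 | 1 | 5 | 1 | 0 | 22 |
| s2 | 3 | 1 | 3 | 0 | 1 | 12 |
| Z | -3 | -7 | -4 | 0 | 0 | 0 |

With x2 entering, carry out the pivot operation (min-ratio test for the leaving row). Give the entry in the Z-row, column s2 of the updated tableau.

Ratio test on column x2 — row 1: 22/1 = 22; row 2: 12/1 = 12. Minimum is 12 at row 2 (s2 leaves); pivot element 1.
Divide row 2 by 1; eliminate column x2 from the other rows.
Z-row update in column s2: 0 − (-7)·1 = 7.

7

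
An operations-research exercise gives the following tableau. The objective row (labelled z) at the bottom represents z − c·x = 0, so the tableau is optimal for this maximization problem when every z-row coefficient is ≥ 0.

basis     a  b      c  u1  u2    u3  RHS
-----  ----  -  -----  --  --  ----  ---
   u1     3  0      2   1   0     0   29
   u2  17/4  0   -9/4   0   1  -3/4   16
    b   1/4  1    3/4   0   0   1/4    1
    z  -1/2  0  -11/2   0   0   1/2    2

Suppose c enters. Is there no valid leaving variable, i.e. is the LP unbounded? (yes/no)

no

Column c has positive entries in row(s) 1, 3, so the ratio test bounds it — not unbounded.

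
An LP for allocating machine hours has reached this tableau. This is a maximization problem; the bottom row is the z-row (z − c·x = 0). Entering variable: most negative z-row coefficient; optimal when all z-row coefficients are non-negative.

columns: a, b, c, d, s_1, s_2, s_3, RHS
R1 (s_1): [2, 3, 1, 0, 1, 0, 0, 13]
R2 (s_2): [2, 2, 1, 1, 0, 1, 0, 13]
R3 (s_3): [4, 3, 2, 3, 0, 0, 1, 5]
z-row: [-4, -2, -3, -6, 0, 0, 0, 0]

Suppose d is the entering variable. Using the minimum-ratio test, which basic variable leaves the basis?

Column d entries and ratios — s_1: 0 ≤ 0, skip; s_2: 13/1 = 13; s_3: 5/3 = 5/3.
Smallest ratio is 5/3 in the row of s_3, so s_3 leaves.

s_3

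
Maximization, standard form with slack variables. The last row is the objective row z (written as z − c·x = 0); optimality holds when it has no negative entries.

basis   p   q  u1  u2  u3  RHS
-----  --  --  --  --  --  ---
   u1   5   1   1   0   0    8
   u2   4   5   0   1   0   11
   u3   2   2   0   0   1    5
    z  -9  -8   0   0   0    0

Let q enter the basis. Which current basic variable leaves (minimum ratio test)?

u2

Column q entries and ratios — u1: 8/1 = 8; u2: 11/5 = 11/5; u3: 5/2 = 5/2.
Smallest ratio is 11/5 in the row of u2, so u2 leaves.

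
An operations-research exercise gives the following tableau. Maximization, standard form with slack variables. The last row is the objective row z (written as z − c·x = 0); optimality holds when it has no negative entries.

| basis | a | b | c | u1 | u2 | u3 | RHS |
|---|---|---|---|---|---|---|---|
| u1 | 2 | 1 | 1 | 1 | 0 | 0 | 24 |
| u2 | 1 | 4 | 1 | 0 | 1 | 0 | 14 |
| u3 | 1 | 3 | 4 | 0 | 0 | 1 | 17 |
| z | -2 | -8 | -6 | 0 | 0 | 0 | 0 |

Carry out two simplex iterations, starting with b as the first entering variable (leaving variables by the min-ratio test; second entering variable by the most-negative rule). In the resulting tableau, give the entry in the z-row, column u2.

14/13

Ratio test on column b — row 1: 24/1 = 24; row 2: 14/4 = 7/2; row 3: 17/3 = 17/3. Minimum is 7/2 at row 2 (u2 leaves); pivot element 4.
Divide row 2 by 4; eliminate column b from the other rows.
Second iteration: most negative z-row entry is -4 in column c, so c enters.
Ratio test on column c — row 1: (41/2)/(3/4) = 82/3; row 2: (7/2)/(1/4) = 14; row 3: (13/2)/(13/4) = 2. Minimum is 2 at row 3 (u3 leaves); pivot element 13/4.
Divide row 3 by 13/4; eliminate column c from the other rows.
After both pivots, the entry at the z-row, column u2 is 14/13.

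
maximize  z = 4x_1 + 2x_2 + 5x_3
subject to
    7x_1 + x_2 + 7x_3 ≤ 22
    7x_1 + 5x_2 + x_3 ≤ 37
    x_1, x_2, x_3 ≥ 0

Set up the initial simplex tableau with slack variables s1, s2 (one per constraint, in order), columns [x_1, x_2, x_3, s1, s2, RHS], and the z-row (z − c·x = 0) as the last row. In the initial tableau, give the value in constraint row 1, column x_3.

7

Constraint 1 has coefficient 7 on x_3.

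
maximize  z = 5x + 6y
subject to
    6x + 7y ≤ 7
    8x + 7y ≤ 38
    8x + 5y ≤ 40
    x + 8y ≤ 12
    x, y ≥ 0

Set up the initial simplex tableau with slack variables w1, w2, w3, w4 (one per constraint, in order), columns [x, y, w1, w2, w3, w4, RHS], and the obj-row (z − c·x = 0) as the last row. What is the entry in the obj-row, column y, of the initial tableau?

The obj-row carries the negated objective coefficients: the y entry is -6.

-6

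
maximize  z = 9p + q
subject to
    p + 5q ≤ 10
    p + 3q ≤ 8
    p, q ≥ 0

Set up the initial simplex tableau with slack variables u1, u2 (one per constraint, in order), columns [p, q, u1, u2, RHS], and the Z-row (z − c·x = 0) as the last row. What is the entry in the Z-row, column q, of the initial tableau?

The Z-row carries the negated objective coefficients: the q entry is -1.

-1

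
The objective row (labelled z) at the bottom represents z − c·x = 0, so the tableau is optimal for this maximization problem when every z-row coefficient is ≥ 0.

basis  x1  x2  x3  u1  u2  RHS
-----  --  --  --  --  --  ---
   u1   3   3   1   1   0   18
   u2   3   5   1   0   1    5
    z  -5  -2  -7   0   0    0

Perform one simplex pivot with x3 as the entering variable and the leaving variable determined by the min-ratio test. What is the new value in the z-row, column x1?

Ratio test on column x3 — row 1: 18/1 = 18; row 2: 5/1 = 5. Minimum is 5 at row 2 (u2 leaves); pivot element 1.
Divide row 2 by 1; eliminate column x3 from the other rows.
z-row update in column x1: -5 − (-7)·3 = 16.

16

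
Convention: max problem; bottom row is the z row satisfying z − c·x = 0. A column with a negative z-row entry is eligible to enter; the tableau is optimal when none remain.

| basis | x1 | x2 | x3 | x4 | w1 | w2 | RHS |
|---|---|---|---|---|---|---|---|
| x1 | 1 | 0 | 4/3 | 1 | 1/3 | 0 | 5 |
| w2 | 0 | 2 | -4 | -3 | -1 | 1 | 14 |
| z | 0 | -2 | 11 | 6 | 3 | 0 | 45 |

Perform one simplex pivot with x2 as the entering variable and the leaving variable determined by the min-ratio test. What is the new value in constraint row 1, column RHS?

5

Ratio test on column x2 — row 1: entry 0 ≤ 0; row 2: 14/2 = 7. Minimum is 7 at row 2 (w2 leaves); pivot element 2.
Divide row 2 by 2; eliminate column x2 from the other rows.
Row 1 update in column RHS: 5 − 0·7 = 5.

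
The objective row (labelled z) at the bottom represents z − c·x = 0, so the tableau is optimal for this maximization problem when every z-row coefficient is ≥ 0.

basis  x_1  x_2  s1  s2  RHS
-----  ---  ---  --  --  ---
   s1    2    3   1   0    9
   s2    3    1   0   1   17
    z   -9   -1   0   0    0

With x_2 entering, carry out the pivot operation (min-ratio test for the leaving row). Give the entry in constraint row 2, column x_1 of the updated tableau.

7/3

Ratio test on column x_2 — row 1: 9/3 = 3; row 2: 17/1 = 17. Minimum is 3 at row 1 (s1 leaves); pivot element 3.
Divide row 1 by 3; eliminate column x_2 from the other rows.
Row 2 update in column x_1: 3 − 1·(2/3) = 7/3.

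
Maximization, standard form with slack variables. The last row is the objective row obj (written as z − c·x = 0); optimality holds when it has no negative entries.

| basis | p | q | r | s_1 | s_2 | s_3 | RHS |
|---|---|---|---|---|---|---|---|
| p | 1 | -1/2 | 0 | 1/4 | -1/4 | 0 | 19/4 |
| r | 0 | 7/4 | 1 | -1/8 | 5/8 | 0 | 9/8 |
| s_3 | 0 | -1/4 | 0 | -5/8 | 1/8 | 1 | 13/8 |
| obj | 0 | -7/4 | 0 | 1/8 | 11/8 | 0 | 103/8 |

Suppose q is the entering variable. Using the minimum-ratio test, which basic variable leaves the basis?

Column q entries and ratios — p: -1/2 ≤ 0, skip; r: (9/8)/(7/4) = 9/14; s_3: -1/4 ≤ 0, skip.
Smallest ratio is 9/14 in the row of r, so r leaves.

r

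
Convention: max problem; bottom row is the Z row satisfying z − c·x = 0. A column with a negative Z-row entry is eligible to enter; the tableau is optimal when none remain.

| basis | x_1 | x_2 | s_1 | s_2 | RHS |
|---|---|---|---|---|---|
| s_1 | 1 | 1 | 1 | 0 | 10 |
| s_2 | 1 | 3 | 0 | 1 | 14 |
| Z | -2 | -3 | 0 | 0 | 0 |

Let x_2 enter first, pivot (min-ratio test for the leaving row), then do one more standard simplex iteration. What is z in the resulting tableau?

22

Ratio test on column x_2 — row 1: 10/1 = 10; row 2: 14/3 = 14/3. Minimum is 14/3 at row 2 (s_2 leaves); pivot element 3.
Pivot on row 2; the Z-row RHS becomes 0 − (-3)·(14/3) = 14.
Next entering variable (most negative Z-row entry -1): x_1.
Ratio test on column x_1 — row 1: (16/3)/(2/3) = 8; row 2: (14/3)/(1/3) = 14. Minimum is 8 at row 1 (s_1 leaves); pivot element 2/3.
After the second pivot the Z-row RHS is 14 − (-1)·8 = 22.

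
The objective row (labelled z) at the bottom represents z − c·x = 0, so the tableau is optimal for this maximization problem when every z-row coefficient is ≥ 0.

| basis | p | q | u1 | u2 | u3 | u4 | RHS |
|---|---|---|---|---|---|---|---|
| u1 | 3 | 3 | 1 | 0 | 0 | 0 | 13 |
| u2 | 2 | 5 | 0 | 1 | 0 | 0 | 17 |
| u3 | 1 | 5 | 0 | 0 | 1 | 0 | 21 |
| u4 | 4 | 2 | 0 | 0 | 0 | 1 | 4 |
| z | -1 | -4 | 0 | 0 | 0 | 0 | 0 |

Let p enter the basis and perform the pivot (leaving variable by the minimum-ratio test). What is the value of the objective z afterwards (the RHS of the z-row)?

Ratio test on column p — row 1: 13/3 = 13/3; row 2: 17/2 = 17/2; row 3: 21/1 = 21; row 4: 4/4 = 1. Minimum is 1 at row 4 (u4 leaves); pivot element 4.
Pivot on row 4; the z-row RHS becomes 0 − (-1)·1 = 1.

1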